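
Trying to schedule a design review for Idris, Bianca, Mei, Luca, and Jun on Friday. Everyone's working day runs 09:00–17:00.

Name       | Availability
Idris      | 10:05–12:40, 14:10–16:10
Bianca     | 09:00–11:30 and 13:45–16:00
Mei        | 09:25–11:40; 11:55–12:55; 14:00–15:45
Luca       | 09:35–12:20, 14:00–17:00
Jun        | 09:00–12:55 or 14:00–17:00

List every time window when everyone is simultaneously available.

10:05-11:30, 14:10-15:45

Idris ∩ Bianca: 10:05-11:30, 14:10-16:00.
Idris ∩ Bianca ∩ Mei: 10:05-11:30, 14:10-15:45.
Idris ∩ Bianca ∩ Mei ∩ Luca: 10:05-11:30, 14:10-15:45.
Idris ∩ Bianca ∩ Mei ∩ Luca ∩ Jun: 10:05-11:30, 14:10-15:45.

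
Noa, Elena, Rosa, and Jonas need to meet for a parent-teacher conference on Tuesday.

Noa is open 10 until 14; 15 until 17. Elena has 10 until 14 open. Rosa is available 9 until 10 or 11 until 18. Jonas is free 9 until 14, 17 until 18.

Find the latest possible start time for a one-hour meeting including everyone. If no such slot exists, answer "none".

13:00

Noa ∩ Elena: 10:00-14:00.
Noa ∩ Elena ∩ Rosa: 11:00-14:00.
Noa ∩ Elena ∩ Rosa ∩ Jonas: 11:00-14:00.
So the common availability across everyone is 11:00-14:00.
The last common window of at least 60 minutes is 11:00-14:00; a 60-minute meeting can start as late as 13:00 and still end by 14:00.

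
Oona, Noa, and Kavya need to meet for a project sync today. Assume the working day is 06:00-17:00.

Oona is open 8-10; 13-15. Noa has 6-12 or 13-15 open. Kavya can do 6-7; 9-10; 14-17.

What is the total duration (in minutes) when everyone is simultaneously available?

Oona ∩ Noa: 08:00-10:00, 13:00-15:00.
Oona ∩ Noa ∩ Kavya: 09:00-10:00, 14:00-15:00.
Summing the common windows: 60 + 60 = 120 minutes.

120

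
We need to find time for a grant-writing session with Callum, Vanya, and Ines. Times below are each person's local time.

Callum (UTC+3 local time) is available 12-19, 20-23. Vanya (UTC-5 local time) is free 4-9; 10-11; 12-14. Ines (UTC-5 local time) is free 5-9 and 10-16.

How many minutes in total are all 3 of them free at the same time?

Callum in UTC: 09:00-16:00, 17:00-20:00 (subtract 3h to convert from UTC+3).
Vanya in UTC: 09:00-14:00, 15:00-16:00, 17:00-19:00 (add 5h to convert from UTC-5).
Ines in UTC: 10:00-14:00, 15:00-21:00 (add 5h to convert from UTC-5).
Callum ∩ Vanya: 09:00-14:00, 15:00-16:00, 17:00-19:00.
Callum ∩ Vanya ∩ Ines: 10:00-14:00, 15:00-16:00, 17:00-19:00.
Summing the common windows: 240 + 60 + 120 = 420 minutes.

420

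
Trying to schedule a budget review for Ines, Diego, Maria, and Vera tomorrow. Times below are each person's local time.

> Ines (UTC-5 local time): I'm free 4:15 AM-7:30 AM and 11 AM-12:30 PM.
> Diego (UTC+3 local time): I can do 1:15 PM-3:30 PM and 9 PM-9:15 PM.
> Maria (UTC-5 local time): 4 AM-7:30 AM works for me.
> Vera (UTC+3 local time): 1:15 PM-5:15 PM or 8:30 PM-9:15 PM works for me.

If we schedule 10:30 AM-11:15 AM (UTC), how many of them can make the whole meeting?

Ines in UTC: 09:15-12:30, 16:00-17:30 (add 5h to convert from UTC-5).
Diego in UTC: 10:15-12:30, 18:00-18:15 (subtract 3h to convert from UTC+3).
Maria in UTC: 09:00-12:30 (add 5h to convert from UTC-5).
Vera in UTC: 10:15-14:15, 17:30-18:15 (subtract 3h to convert from UTC+3).
Ines, Diego, Maria, and Vera can make the full 10:30-11:15 slot — that's 4.

4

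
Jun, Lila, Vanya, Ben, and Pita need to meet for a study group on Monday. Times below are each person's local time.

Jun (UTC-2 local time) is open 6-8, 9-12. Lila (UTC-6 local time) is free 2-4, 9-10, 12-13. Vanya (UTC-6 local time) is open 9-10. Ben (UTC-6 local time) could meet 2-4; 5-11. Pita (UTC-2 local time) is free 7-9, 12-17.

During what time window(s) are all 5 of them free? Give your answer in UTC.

Jun in UTC: 08:00-10:00, 11:00-14:00 (add 2h to convert from UTC-2).
Lila in UTC: 08:00-10:00, 15:00-16:00, 18:00-19:00 (add 6h to convert from UTC-6).
Vanya in UTC: 15:00-16:00 (add 6h to convert from UTC-6).
Ben in UTC: 08:00-10:00, 11:00-17:00 (add 6h to convert from UTC-6).
Pita in UTC: 09:00-11:00, 14:00-19:00 (add 2h to convert from UTC-2).
Jun ∩ Lila: 08:00-10:00.
Jun ∩ Lila ∩ Vanya: ∅.
Jun ∩ Lila ∩ Vanya ∩ Ben: ∅.
Jun ∩ Lila ∩ Vanya ∩ Ben ∩ Pita: ∅.
There is no time when everyone is free.

none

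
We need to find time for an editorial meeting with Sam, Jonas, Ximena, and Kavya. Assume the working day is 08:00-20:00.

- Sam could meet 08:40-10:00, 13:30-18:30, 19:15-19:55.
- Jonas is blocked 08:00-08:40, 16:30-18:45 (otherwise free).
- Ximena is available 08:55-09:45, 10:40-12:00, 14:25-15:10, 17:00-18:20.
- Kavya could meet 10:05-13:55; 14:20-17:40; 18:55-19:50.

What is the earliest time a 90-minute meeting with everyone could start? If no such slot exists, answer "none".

none

Sam free: 08:40-10:00, 13:30-18:30, 19:15-19:55.
Jonas free: 08:40-16:30, 18:45-20:00 (invert busy blocks within the working day).
Ximena free: 08:55-09:45, 10:40-12:00, 14:25-15:10, 17:00-18:20.
Kavya free: 10:05-13:55, 14:20-17:40, 18:55-19:50.
Sam ∩ Jonas: 08:40-10:00, 13:30-16:30, 19:15-19:55.
Sam ∩ Jonas ∩ Ximena: 08:55-09:45, 14:25-15:10.
Sam ∩ Jonas ∩ Ximena ∩ Kavya: 14:25-15:10.
No common window is at least 90 minutes long.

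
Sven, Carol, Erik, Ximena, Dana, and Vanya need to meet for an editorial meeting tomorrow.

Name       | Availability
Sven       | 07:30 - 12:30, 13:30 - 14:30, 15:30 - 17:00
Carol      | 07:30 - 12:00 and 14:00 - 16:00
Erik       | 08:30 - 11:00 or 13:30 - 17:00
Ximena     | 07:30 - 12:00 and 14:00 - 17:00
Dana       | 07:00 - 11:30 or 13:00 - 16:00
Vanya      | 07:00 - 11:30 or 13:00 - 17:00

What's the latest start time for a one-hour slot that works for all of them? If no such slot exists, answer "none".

10:00

Sven ∩ Carol: 07:30-12:00, 14:00-14:30, 15:30-16:00.
Sven ∩ Carol ∩ Erik: 08:30-11:00, 14:00-14:30, 15:30-16:00.
Sven ∩ Carol ∩ Erik ∩ Ximena: 08:30-11:00, 14:00-14:30, 15:30-16:00.
Sven ∩ Carol ∩ Erik ∩ Ximena ∩ Dana: 08:30-11:00, 14:00-14:30, 15:30-16:00.
Sven ∩ Carol ∩ Erik ∩ Ximena ∩ Dana ∩ Vanya: 08:30-11:00, 14:00-14:30, 15:30-16:00.
So the common availability across everyone is 08:30-11:00, 14:00-14:30, 15:30-16:00.
The last common window of at least 60 minutes is 08:30-11:00; a 60-minute meeting can start as late as 10:00 and still end by 11:00.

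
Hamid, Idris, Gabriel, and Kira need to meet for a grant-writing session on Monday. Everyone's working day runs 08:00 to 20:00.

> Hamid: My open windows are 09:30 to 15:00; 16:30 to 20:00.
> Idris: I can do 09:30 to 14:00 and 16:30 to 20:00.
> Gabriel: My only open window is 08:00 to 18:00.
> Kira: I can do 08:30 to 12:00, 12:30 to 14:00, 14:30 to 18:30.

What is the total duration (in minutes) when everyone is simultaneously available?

330

Hamid ∩ Idris: 09:30-14:00, 16:30-20:00.
Hamid ∩ Idris ∩ Gabriel: 09:30-14:00, 16:30-18:00.
Hamid ∩ Idris ∩ Gabriel ∩ Kira: 09:30-12:00, 12:30-14:00, 16:30-18:00.
Those are the intersection windows.
Summing the common windows: 150 + 90 + 90 = 330 minutes.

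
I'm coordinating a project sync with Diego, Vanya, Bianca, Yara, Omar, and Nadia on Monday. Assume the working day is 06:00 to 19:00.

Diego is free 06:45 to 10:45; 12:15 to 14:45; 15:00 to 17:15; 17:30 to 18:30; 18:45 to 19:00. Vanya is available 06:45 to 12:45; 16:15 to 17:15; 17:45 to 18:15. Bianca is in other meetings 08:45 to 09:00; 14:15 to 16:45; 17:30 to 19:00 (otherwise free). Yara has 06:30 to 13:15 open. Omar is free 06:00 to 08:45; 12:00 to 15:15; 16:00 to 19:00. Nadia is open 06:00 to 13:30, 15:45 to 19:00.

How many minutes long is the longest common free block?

Diego free: 06:45-10:45, 12:15-14:45, 15:00-17:15, 17:30-18:30, 18:45-19:00.
Vanya free: 06:45-12:45, 16:15-17:15, 17:45-18:15.
Bianca free: 06:00-08:45, 09:00-14:15, 16:45-17:30 (invert busy blocks within the working day).
Yara free: 06:30-13:15.
Omar free: 06:00-08:45, 12:00-15:15, 16:00-19:00.
Nadia free: 06:00-13:30, 15:45-19:00.
Diego ∩ Vanya: 06:45-10:45, 12:15-12:45, 16:15-17:15, 17:45-18:15.
Diego ∩ Vanya ∩ Bianca: 06:45-08:45, 09:00-10:45, 12:15-12:45, 16:45-17:15.
Diego ∩ Vanya ∩ Bianca ∩ Yara: 06:45-08:45, 09:00-10:45, 12:15-12:45.
Diego ∩ Vanya ∩ Bianca ∩ Yara ∩ Omar: 06:45-08:45, 12:15-12:45.
Diego ∩ Vanya ∩ Bianca ∩ Yara ∩ Omar ∩ Nadia: 06:45-08:45, 12:15-12:45.
Those are the intersection windows.
The longest is 06:45-08:45 at 120 minutes.

120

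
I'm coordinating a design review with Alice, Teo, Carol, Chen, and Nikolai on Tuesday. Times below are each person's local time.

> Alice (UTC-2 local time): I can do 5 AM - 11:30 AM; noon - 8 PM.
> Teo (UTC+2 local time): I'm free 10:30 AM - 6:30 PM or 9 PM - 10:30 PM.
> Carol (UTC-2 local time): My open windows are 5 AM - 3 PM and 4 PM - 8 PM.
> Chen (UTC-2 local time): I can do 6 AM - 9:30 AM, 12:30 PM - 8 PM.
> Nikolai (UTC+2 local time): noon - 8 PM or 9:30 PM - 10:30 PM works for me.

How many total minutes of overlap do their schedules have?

270

Alice in UTC: 07:00-13:30, 14:00-22:00 (add 2h to convert from UTC-2).
Teo in UTC: 08:30-16:30, 19:00-20:30 (subtract 2h to convert from UTC+2).
Carol in UTC: 07:00-17:00, 18:00-22:00 (add 2h to convert from UTC-2).
Chen in UTC: 08:00-11:30, 14:30-22:00 (add 2h to convert from UTC-2).
Nikolai in UTC: 10:00-18:00, 19:30-20:30 (subtract 2h to convert from UTC+2).
Alice ∩ Teo: 08:30-13:30, 14:00-16:30, 19:00-20:30.
Alice ∩ Teo ∩ Carol: 08:30-13:30, 14:00-16:30, 19:00-20:30.
Alice ∩ Teo ∩ Carol ∩ Chen: 08:30-11:30, 14:30-16:30, 19:00-20:30.
Alice ∩ Teo ∩ Carol ∩ Chen ∩ Nikolai: 10:00-11:30, 14:30-16:30, 19:30-20:30.
Summing the common windows: 90 + 120 + 60 = 270 minutes.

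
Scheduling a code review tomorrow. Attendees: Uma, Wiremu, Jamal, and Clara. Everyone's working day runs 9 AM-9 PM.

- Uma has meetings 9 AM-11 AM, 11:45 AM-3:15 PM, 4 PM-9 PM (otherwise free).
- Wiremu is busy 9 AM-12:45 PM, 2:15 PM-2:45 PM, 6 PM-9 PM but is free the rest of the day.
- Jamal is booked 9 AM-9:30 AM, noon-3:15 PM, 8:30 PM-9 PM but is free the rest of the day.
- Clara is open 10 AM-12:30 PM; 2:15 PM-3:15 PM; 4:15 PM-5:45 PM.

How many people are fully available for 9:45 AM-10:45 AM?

Uma free: 11:00-11:45, 15:15-16:00 (invert busy blocks within the working day).
Wiremu free: 12:45-14:15, 14:45-18:00 (invert busy blocks within the working day).
Jamal free: 09:30-12:00, 15:15-20:30 (invert busy blocks within the working day).
Clara free: 10:00-12:30, 14:15-15:15, 16:15-17:45.
Jamal can make the full 09:45-10:45 slot — that's 1.

1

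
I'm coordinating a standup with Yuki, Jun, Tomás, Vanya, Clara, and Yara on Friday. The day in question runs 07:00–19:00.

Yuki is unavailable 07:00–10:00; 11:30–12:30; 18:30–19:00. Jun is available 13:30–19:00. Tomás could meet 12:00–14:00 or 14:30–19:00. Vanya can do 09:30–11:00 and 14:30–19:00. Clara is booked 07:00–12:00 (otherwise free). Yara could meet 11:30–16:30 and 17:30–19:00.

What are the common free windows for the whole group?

Yuki free: 10:00-11:30, 12:30-18:30 (invert busy blocks within the working day).
Jun free: 13:30-19:00.
Tomás free: 12:00-14:00, 14:30-19:00.
Vanya free: 09:30-11:00, 14:30-19:00.
Clara free: 12:00-19:00 (invert busy blocks within the working day).
Yara free: 11:30-16:30, 17:30-19:00.
Yuki ∩ Jun: 13:30-18:30.
Yuki ∩ Jun ∩ Tomás: 13:30-14:00, 14:30-18:30.
Yuki ∩ Jun ∩ Tomás ∩ Vanya: 14:30-18:30.
Yuki ∩ Jun ∩ Tomás ∩ Vanya ∩ Clara: 14:30-18:30.
Yuki ∩ Jun ∩ Tomás ∩ Vanya ∩ Clara ∩ Yara: 14:30-16:30, 17:30-18:30.
So the common availability across everyone is 14:30-16:30, 17:30-18:30.

14:30-16:30, 17:30-18:30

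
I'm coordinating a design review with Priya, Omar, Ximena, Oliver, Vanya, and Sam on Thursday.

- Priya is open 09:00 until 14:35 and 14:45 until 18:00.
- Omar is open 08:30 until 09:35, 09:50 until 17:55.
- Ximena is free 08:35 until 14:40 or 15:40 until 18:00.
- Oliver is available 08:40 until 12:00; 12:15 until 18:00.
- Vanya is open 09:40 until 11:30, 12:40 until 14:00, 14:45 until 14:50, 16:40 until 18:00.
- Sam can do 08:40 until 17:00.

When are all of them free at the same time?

Priya ∩ Omar: 09:00-09:35, 09:50-14:35, 14:45-17:55.
Priya ∩ Omar ∩ Ximena: 09:00-09:35, 09:50-14:35, 15:40-17:55.
Priya ∩ Omar ∩ Ximena ∩ Oliver: 09:00-09:35, 09:50-12:00, 12:15-14:35, 15:40-17:55.
Priya ∩ Omar ∩ Ximena ∩ Oliver ∩ Vanya: 09:50-11:30, 12:40-14:00, 16:40-17:55.
Priya ∩ Omar ∩ Ximena ∩ Oliver ∩ Vanya ∩ Sam: 09:50-11:30, 12:40-14:00, 16:40-17:00.
Those are the intersection windows.

09:50-11:30, 12:40-14:00, 16:40-17:00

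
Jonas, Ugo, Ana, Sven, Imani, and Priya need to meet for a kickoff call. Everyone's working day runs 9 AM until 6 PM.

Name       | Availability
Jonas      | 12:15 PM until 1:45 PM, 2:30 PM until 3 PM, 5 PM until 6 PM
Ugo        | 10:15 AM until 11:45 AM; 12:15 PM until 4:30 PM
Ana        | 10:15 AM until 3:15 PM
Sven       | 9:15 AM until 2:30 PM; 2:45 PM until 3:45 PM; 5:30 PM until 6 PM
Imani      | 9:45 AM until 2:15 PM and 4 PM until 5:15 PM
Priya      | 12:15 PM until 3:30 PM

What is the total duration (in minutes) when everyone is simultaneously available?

90

Jonas ∩ Ugo: 12:15-13:45, 14:30-15:00.
Jonas ∩ Ugo ∩ Ana: 12:15-13:45, 14:30-15:00.
Jonas ∩ Ugo ∩ Ana ∩ Sven: 12:15-13:45, 14:45-15:00.
Jonas ∩ Ugo ∩ Ana ∩ Sven ∩ Imani: 12:15-13:45.
Jonas ∩ Ugo ∩ Ana ∩ Sven ∩ Imani ∩ Priya: 12:15-13:45.
That's a single block of 90 minutes.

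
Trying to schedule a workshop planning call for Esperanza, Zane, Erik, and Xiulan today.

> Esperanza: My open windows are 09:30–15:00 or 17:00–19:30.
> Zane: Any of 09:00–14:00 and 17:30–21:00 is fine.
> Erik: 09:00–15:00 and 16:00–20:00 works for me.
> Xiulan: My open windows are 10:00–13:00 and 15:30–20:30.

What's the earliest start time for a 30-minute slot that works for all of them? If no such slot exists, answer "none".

10:00

Esperanza ∩ Zane: 09:30-14:00, 17:30-19:30.
Esperanza ∩ Zane ∩ Erik: 09:30-14:00, 17:30-19:30.
Esperanza ∩ Zane ∩ Erik ∩ Xiulan: 10:00-13:00, 17:30-19:30.
Those are the intersection windows.
The first common window of at least 30 minutes is 10:00-13:00, so the earliest start is 10:00.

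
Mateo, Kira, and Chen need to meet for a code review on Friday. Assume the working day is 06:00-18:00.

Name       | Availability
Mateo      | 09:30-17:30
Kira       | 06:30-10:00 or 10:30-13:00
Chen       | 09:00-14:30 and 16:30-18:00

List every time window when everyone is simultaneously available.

Mateo ∩ Kira: 09:30-10:00, 10:30-13:00.
Mateo ∩ Kira ∩ Chen: 09:30-10:00, 10:30-13:00.

09:30-10:00, 10:30-13:00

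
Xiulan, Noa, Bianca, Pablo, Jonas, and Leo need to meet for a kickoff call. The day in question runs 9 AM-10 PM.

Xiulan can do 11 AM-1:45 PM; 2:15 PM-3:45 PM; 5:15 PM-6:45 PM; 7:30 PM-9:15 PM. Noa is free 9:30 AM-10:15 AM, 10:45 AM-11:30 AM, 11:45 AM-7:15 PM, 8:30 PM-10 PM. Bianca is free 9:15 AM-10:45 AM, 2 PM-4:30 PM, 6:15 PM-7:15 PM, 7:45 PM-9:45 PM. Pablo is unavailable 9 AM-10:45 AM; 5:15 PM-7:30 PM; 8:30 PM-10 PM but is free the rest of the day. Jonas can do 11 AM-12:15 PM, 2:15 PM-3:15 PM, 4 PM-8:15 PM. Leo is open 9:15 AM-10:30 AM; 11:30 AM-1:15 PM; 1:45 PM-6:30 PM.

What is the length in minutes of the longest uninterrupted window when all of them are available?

60

Xiulan free: 11:00-13:45, 14:15-15:45, 17:15-18:45, 19:30-21:15.
Noa free: 09:30-10:15, 10:45-11:30, 11:45-19:15, 20:30-22:00.
Bianca free: 09:15-10:45, 14:00-16:30, 18:15-19:15, 19:45-21:45.
Pablo free: 10:45-17:15, 19:30-20:30 (invert busy blocks within the working day).
Jonas free: 11:00-12:15, 14:15-15:15, 16:00-20:15.
Leo free: 09:15-10:30, 11:30-13:15, 13:45-18:30.
Xiulan ∩ Noa: 11:00-11:30, 11:45-13:45, 14:15-15:45, 17:15-18:45, 20:30-21:15.
Xiulan ∩ Noa ∩ Bianca: 14:15-15:45, 18:15-18:45, 20:30-21:15.
Xiulan ∩ Noa ∩ Bianca ∩ Pablo: 14:15-15:45.
Xiulan ∩ Noa ∩ Bianca ∩ Pablo ∩ Jonas: 14:15-15:15.
Xiulan ∩ Noa ∩ Bianca ∩ Pablo ∩ Jonas ∩ Leo: 14:15-15:15.
The longest is 14:15-15:15 at 60 minutes.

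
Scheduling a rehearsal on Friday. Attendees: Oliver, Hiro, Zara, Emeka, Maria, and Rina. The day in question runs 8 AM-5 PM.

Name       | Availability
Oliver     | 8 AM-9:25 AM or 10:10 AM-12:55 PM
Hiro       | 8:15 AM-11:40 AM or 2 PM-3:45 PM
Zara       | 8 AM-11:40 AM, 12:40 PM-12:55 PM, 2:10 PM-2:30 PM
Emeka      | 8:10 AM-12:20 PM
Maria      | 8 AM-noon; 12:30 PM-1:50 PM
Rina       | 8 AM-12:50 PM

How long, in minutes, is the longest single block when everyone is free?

Oliver ∩ Hiro: 08:15-09:25, 10:10-11:40.
Oliver ∩ Hiro ∩ Zara: 08:15-09:25, 10:10-11:40.
Oliver ∩ Hiro ∩ Zara ∩ Emeka: 08:15-09:25, 10:10-11:40.
Oliver ∩ Hiro ∩ Zara ∩ Emeka ∩ Maria: 08:15-09:25, 10:10-11:40.
Oliver ∩ Hiro ∩ Zara ∩ Emeka ∩ Maria ∩ Rina: 08:15-09:25, 10:10-11:40.
The longest is 10:10-11:40 at 90 minutes.

90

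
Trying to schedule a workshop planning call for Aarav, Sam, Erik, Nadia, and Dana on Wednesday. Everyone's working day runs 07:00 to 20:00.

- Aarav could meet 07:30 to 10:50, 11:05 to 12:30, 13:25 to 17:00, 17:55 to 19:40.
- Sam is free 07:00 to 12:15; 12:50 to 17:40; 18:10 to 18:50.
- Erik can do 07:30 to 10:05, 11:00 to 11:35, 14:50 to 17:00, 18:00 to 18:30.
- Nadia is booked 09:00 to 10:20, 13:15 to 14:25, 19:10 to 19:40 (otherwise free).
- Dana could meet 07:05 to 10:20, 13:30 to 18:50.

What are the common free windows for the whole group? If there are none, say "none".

Aarav free: 07:30-10:50, 11:05-12:30, 13:25-17:00, 17:55-19:40.
Sam free: 07:00-12:15, 12:50-17:40, 18:10-18:50.
Erik free: 07:30-10:05, 11:00-11:35, 14:50-17:00, 18:00-18:30.
Nadia free: 07:00-09:00, 10:20-13:15, 14:25-19:10, 19:40-20:00 (invert busy blocks within the working day).
Dana free: 07:05-10:20, 13:30-18:50.
Aarav ∩ Sam: 07:30-10:50, 11:05-12:15, 13:25-17:00, 18:10-18:50.
Aarav ∩ Sam ∩ Erik: 07:30-10:05, 11:05-11:35, 14:50-17:00, 18:10-18:30.
Aarav ∩ Sam ∩ Erik ∩ Nadia: 07:30-09:00, 11:05-11:35, 14:50-17:00, 18:10-18:30.
Aarav ∩ Sam ∩ Erik ∩ Nadia ∩ Dana: 07:30-09:00, 14:50-17:00, 18:10-18:30.
Those are the intersection windows.

07:30-09:00, 14:50-17:00, 18:10-18:30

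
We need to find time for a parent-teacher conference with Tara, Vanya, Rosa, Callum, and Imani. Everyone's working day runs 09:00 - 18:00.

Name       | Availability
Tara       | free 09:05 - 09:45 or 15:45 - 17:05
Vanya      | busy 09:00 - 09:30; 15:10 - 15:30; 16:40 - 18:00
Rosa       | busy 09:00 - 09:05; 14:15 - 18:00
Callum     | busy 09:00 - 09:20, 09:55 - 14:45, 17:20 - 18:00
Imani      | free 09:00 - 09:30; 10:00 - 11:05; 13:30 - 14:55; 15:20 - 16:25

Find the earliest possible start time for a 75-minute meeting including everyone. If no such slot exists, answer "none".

Tara free: 09:05-09:45, 15:45-17:05.
Vanya free: 09:30-15:10, 15:30-16:40 (invert busy blocks within the working day).
Rosa free: 09:05-14:15 (invert busy blocks within the working day).
Callum free: 09:20-09:55, 14:45-17:20 (invert busy blocks within the working day).
Imani free: 09:00-09:30, 10:00-11:05, 13:30-14:55, 15:20-16:25.
Tara ∩ Vanya: 09:30-09:45, 15:45-16:40.
Tara ∩ Vanya ∩ Rosa: 09:30-09:45.
Tara ∩ Vanya ∩ Rosa ∩ Callum: 09:30-09:45.
Tara ∩ Vanya ∩ Rosa ∩ Callum ∩ Imani: ∅.
There is no time when everyone is free.
No common window is at least 75 minutes long.

none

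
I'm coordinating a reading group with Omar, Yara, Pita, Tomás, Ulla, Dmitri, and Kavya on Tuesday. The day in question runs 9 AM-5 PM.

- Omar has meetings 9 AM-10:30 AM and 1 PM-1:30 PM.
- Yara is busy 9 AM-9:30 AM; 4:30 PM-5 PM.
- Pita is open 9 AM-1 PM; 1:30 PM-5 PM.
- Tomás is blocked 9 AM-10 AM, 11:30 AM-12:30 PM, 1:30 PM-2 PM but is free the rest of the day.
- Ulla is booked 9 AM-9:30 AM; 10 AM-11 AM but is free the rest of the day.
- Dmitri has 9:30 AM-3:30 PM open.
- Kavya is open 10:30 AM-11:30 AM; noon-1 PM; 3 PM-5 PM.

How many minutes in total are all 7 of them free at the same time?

Omar free: 10:30-13:00, 13:30-17:00 (invert busy blocks within the working day).
Yara free: 09:30-16:30 (invert busy blocks within the working day).
Pita free: 09:00-13:00, 13:30-17:00.
Tomás free: 10:00-11:30, 12:30-13:30, 14:00-17:00 (invert busy blocks within the working day).
Ulla free: 09:30-10:00, 11:00-17:00 (invert busy blocks within the working day).
Dmitri free: 09:30-15:30.
Kavya free: 10:30-11:30, 12:00-13:00, 15:00-17:00.
Omar ∩ Yara: 10:30-13:00, 13:30-16:30.
Omar ∩ Yara ∩ Pita: 10:30-13:00, 13:30-16:30.
Omar ∩ Yara ∩ Pita ∩ Tomás: 10:30-11:30, 12:30-13:00, 14:00-16:30.
Omar ∩ Yara ∩ Pita ∩ Tomás ∩ Ulla: 11:00-11:30, 12:30-13:00, 14:00-16:30.
Omar ∩ Yara ∩ Pita ∩ Tomás ∩ Ulla ∩ Dmitri: 11:00-11:30, 12:30-13:00, 14:00-15:30.
Omar ∩ Yara ∩ Pita ∩ Tomás ∩ Ulla ∩ Dmitri ∩ Kavya: 11:00-11:30, 12:30-13:00, 15:00-15:30.
Those are the intersection windows.
Summing the common windows: 30 + 30 + 30 = 90 minutes.

90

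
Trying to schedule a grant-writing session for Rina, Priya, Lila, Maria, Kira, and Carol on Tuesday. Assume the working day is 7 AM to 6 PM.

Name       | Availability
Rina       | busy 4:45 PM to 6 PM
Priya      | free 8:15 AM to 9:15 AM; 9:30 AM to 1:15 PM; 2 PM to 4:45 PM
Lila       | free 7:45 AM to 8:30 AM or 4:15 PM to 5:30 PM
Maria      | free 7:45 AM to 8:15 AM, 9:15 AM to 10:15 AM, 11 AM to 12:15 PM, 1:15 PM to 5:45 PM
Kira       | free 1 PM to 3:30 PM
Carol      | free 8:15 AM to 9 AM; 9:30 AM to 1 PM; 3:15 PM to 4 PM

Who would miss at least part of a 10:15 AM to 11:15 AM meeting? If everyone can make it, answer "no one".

Rina free: 07:00-16:45 (invert busy blocks within the working day).
Priya free: 08:15-09:15, 09:30-13:15, 14:00-16:45.
Lila free: 07:45-08:30, 16:15-17:30.
Maria free: 07:45-08:15, 09:15-10:15, 11:00-12:15, 13:15-17:45.
Kira free: 13:00-15:30.
Carol free: 08:15-09:00, 09:30-13:00, 15:15-16:00.
Rina: free for 10:15-11:15. Priya: free for 10:15-11:15. Lila: not fully free for 10:15-11:15. Maria: not fully free for 10:15-11:15. Kira: not fully free for 10:15-11:15. Carol: free for 10:15-11:15.

Kira, Lila, Maria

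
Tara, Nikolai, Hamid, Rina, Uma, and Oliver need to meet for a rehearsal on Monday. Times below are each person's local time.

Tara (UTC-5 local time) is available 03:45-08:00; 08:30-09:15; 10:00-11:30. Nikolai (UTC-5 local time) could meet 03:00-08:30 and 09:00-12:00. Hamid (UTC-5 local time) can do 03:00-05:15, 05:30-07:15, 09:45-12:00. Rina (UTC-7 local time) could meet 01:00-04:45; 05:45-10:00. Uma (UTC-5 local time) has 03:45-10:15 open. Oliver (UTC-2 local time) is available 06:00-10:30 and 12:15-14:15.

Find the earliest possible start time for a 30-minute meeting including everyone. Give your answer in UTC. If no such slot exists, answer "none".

08:45

Tara in UTC: 08:45-13:00, 13:30-14:15, 15:00-16:30 (add 5h to convert from UTC-5).
Nikolai in UTC: 08:00-13:30, 14:00-17:00 (add 5h to convert from UTC-5).
Hamid in UTC: 08:00-10:15, 10:30-12:15, 14:45-17:00 (add 5h to convert from UTC-5).
Rina in UTC: 08:00-11:45, 12:45-17:00 (add 7h to convert from UTC-7).
Uma in UTC: 08:45-15:15 (add 5h to convert from UTC-5).
Oliver in UTC: 08:00-12:30, 14:15-16:15 (add 2h to convert from UTC-2).
Tara ∩ Nikolai: 08:45-13:00, 14:00-14:15, 15:00-16:30.
Tara ∩ Nikolai ∩ Hamid: 08:45-10:15, 10:30-12:15, 15:00-16:30.
Tara ∩ Nikolai ∩ Hamid ∩ Rina: 08:45-10:15, 10:30-11:45, 15:00-16:30.
Tara ∩ Nikolai ∩ Hamid ∩ Rina ∩ Uma: 08:45-10:15, 10:30-11:45, 15:00-15:15.
Tara ∩ Nikolai ∩ Hamid ∩ Rina ∩ Uma ∩ Oliver: 08:45-10:15, 10:30-11:45, 15:00-15:15.
The first common window of at least 30 minutes is 08:45-10:15, so the earliest start is 08:45.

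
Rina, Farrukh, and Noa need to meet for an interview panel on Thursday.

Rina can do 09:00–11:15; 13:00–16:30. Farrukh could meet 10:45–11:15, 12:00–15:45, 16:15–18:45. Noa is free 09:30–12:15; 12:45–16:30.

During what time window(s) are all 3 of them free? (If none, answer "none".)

10:45-11:15, 13:00-15:45, 16:15-16:30

Rina ∩ Farrukh: 10:45-11:15, 13:00-15:45, 16:15-16:30.
Rina ∩ Farrukh ∩ Noa: 10:45-11:15, 13:00-15:45, 16:15-16:30.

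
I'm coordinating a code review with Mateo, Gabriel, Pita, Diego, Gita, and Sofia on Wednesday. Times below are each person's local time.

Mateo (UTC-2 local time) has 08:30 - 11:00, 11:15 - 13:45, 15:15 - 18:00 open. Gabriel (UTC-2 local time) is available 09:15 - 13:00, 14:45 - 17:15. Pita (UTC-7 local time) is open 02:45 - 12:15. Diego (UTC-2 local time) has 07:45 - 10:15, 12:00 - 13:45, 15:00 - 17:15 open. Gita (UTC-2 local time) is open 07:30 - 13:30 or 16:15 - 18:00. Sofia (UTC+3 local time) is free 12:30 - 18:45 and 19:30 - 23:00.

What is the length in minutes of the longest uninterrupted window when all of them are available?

Mateo in UTC: 10:30-13:00, 13:15-15:45, 17:15-20:00 (add 2h to convert from UTC-2).
Gabriel in UTC: 11:15-15:00, 16:45-19:15 (add 2h to convert from UTC-2).
Pita in UTC: 09:45-19:15 (add 7h to convert from UTC-7).
Diego in UTC: 09:45-12:15, 14:00-15:45, 17:00-19:15 (add 2h to convert from UTC-2).
Gita in UTC: 09:30-15:30, 18:15-20:00 (add 2h to convert from UTC-2).
Sofia in UTC: 09:30-15:45, 16:30-20:00 (subtract 3h to convert from UTC+3).
Mateo ∩ Gabriel: 11:15-13:00, 13:15-15:00, 17:15-19:15.
Mateo ∩ Gabriel ∩ Pita: 11:15-13:00, 13:15-15:00, 17:15-19:15.
Mateo ∩ Gabriel ∩ Pita ∩ Diego: 11:15-12:15, 14:00-15:00, 17:15-19:15.
Mateo ∩ Gabriel ∩ Pita ∩ Diego ∩ Gita: 11:15-12:15, 14:00-15:00, 18:15-19:15.
Mateo ∩ Gabriel ∩ Pita ∩ Diego ∩ Gita ∩ Sofia: 11:15-12:15, 14:00-15:00, 18:15-19:15.
The longest is 11:15-12:15 at 60 minutes.

60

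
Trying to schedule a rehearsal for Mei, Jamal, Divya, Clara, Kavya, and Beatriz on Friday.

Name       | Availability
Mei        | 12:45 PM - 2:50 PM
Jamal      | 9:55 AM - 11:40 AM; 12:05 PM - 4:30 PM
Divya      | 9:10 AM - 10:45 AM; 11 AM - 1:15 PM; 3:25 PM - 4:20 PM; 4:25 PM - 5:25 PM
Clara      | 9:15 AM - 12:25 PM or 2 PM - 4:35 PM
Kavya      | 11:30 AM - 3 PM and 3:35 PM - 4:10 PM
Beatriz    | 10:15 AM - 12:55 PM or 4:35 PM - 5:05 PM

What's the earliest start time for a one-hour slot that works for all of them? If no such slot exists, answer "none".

none

Mei ∩ Jamal: 12:45-14:50.
Mei ∩ Jamal ∩ Divya: 12:45-13:15.
Mei ∩ Jamal ∩ Divya ∩ Clara: ∅.
Mei ∩ Jamal ∩ Divya ∩ Clara ∩ Kavya: ∅.
Mei ∩ Jamal ∩ Divya ∩ Clara ∩ Kavya ∩ Beatriz: ∅.
There is no time when everyone is free.
No common window is at least 60 minutes long.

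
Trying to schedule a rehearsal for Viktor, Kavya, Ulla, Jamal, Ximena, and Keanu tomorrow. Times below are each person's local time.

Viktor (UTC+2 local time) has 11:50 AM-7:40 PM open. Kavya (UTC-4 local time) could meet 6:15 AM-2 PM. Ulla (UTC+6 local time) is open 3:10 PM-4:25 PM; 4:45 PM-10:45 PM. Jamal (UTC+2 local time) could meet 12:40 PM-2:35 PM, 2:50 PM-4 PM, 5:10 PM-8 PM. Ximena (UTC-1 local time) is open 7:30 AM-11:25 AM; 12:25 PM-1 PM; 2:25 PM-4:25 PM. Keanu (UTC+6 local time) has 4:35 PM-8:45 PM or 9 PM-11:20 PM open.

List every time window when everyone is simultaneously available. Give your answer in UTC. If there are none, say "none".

10:45-12:25, 13:25-14:00, 15:25-16:45

Viktor in UTC: 09:50-17:40 (subtract 2h to convert from UTC+2).
Kavya in UTC: 10:15-18:00 (add 4h to convert from UTC-4).
Ulla in UTC: 09:10-10:25, 10:45-16:45 (subtract 6h to convert from UTC+6).
Jamal in UTC: 10:40-12:35, 12:50-14:00, 15:10-18:00 (subtract 2h to convert from UTC+2).
Ximena in UTC: 08:30-12:25, 13:25-14:00, 15:25-17:25 (add 1h to convert from UTC-1).
Keanu in UTC: 10:35-14:45, 15:00-17:20 (subtract 6h to convert from UTC+6).
Viktor ∩ Kavya: 10:15-17:40.
Viktor ∩ Kavya ∩ Ulla: 10:15-10:25, 10:45-16:45.
Viktor ∩ Kavya ∩ Ulla ∩ Jamal: 10:45-12:35, 12:50-14:00, 15:10-16:45.
Viktor ∩ Kavya ∩ Ulla ∩ Jamal ∩ Ximena: 10:45-12:25, 13:25-14:00, 15:25-16:45.
Viktor ∩ Kavya ∩ Ulla ∩ Jamal ∩ Ximena ∩ Keanu: 10:45-12:25, 13:25-14:00, 15:25-16:45.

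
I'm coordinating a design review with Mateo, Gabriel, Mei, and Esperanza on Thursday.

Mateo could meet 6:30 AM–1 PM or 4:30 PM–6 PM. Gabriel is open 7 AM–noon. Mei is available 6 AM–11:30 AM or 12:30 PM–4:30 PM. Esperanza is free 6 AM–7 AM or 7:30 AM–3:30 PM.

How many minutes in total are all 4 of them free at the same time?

Mateo ∩ Gabriel: 07:00-12:00.
Mateo ∩ Gabriel ∩ Mei: 07:00-11:30.
Mateo ∩ Gabriel ∩ Mei ∩ Esperanza: 07:30-11:30.
That's a single block of 240 minutes.

240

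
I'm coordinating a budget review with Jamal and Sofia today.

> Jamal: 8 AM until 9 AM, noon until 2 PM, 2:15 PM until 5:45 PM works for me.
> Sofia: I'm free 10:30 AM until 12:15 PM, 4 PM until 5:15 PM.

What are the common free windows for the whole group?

12:00-12:15, 16:00-17:15

Jamal ∩ Sofia: 12:00-12:15, 16:00-17:15.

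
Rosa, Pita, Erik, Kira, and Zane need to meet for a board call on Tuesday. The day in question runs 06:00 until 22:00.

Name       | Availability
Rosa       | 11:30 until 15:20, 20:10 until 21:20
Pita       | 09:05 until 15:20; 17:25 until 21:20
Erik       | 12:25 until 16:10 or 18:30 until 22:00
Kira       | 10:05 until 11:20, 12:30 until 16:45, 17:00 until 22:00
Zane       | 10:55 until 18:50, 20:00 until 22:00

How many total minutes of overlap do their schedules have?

240

Rosa ∩ Pita: 11:30-15:20, 20:10-21:20.
Rosa ∩ Pita ∩ Erik: 12:25-15:20, 20:10-21:20.
Rosa ∩ Pita ∩ Erik ∩ Kira: 12:30-15:20, 20:10-21:20.
Rosa ∩ Pita ∩ Erik ∩ Kira ∩ Zane: 12:30-15:20, 20:10-21:20.
Summing the common windows: 170 + 70 = 240 minutes.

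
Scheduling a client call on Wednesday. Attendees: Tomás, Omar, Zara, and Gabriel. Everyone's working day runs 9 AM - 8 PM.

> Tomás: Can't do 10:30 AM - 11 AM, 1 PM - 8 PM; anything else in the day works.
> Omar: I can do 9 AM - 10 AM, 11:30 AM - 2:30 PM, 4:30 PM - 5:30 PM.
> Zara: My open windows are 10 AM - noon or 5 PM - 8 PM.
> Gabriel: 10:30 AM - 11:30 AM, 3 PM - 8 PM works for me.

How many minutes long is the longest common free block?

0

Tomás free: 09:00-10:30, 11:00-13:00 (invert busy blocks within the working day).
Omar free: 09:00-10:00, 11:30-14:30, 16:30-17:30.
Zara free: 10:00-12:00, 17:00-20:00.
Gabriel free: 10:30-11:30, 15:00-20:00.
Tomás ∩ Omar: 09:00-10:00, 11:30-13:00.
Tomás ∩ Omar ∩ Zara: 11:30-12:00.
Tomás ∩ Omar ∩ Zara ∩ Gabriel: ∅.
There is no time when everyone is free.
No common window exists, so the longest block is 0 minutes.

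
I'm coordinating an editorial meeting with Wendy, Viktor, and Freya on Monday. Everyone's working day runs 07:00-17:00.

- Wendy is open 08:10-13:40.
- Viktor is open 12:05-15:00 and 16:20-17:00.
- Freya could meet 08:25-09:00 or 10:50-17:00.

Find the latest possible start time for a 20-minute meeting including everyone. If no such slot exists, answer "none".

Wendy ∩ Viktor: 12:05-13:40.
Wendy ∩ Viktor ∩ Freya: 12:05-13:40.
Those are the intersection windows.
The last common window of at least 20 minutes is 12:05-13:40; a 20-minute meeting can start as late as 13:20 and still end by 13:40.

13:20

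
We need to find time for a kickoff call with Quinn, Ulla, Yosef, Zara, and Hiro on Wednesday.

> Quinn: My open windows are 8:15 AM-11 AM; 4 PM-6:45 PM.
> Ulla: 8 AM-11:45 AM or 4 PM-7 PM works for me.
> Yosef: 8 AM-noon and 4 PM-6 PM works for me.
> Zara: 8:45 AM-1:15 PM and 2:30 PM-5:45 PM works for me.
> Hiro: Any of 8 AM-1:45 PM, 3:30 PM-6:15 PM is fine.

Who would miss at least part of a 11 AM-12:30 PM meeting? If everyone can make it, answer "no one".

Quinn: not fully free for 11:00-12:30. Ulla: not fully free for 11:00-12:30. Yosef: not fully free for 11:00-12:30. Zara: free for 11:00-12:30. Hiro: free for 11:00-12:30.

Quinn, Ulla, Yosef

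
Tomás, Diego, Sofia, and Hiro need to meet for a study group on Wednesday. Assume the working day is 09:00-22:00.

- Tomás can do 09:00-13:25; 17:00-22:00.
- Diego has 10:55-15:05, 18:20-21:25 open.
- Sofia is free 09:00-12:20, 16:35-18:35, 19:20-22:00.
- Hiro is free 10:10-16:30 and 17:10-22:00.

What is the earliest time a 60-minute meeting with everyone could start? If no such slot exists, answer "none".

10:55

Tomás ∩ Diego: 10:55-13:25, 18:20-21:25.
Tomás ∩ Diego ∩ Sofia: 10:55-12:20, 18:20-18:35, 19:20-21:25.
Tomás ∩ Diego ∩ Sofia ∩ Hiro: 10:55-12:20, 18:20-18:35, 19:20-21:25.
The first common window of at least 60 minutes is 10:55-12:20, so the earliest start is 10:55.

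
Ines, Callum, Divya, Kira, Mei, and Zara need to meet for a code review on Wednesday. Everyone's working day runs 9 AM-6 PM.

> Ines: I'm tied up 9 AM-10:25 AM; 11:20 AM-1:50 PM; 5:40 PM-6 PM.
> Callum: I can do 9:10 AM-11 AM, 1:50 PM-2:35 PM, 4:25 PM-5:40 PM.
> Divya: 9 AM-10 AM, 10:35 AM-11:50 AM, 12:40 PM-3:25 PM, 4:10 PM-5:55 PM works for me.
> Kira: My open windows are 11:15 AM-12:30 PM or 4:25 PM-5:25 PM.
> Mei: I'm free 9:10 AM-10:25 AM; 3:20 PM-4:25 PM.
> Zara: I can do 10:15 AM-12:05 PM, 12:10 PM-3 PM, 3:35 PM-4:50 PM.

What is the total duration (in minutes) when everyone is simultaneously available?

0

Ines free: 10:25-11:20, 13:50-17:40 (invert busy blocks within the working day).
Callum free: 09:10-11:00, 13:50-14:35, 16:25-17:40.
Divya free: 09:00-10:00, 10:35-11:50, 12:40-15:25, 16:10-17:55.
Kira free: 11:15-12:30, 16:25-17:25.
Mei free: 09:10-10:25, 15:20-16:25.
Zara free: 10:15-12:05, 12:10-15:00, 15:35-16:50.
Ines ∩ Callum: 10:25-11:00, 13:50-14:35, 16:25-17:40.
Ines ∩ Callum ∩ Divya: 10:35-11:00, 13:50-14:35, 16:25-17:40.
Ines ∩ Callum ∩ Divya ∩ Kira: 16:25-17:25.
Ines ∩ Callum ∩ Divya ∩ Kira ∩ Mei: ∅.
Ines ∩ Callum ∩ Divya ∩ Kira ∩ Mei ∩ Zara: ∅.
There is no time when everyone is free.
There is no common window, so the total is 0 minutes.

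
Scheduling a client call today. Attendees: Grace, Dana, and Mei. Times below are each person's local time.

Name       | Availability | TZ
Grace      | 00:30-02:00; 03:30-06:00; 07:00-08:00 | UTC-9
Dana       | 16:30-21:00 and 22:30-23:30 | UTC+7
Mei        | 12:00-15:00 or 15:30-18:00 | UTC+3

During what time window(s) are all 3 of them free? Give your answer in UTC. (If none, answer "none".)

Grace in UTC: 09:30-11:00, 12:30-15:00, 16:00-17:00 (add 9h to convert from UTC-9).
Dana in UTC: 09:30-14:00, 15:30-16:30 (subtract 7h to convert from UTC+7).
Mei in UTC: 09:00-12:00, 12:30-15:00 (subtract 3h to convert from UTC+3).
Grace ∩ Dana: 09:30-11:00, 12:30-14:00, 16:00-16:30.
Grace ∩ Dana ∩ Mei: 09:30-11:00, 12:30-14:00.

09:30-11:00, 12:30-14:00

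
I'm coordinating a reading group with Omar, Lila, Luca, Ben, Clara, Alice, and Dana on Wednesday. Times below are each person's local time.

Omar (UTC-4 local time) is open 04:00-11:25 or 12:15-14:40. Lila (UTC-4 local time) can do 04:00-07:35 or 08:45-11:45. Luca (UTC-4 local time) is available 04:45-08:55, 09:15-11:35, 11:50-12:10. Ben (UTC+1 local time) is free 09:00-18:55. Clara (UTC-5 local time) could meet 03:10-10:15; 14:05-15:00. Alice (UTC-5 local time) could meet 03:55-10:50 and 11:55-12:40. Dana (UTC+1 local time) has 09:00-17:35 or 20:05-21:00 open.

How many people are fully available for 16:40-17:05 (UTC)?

Omar in UTC: 08:00-15:25, 16:15-18:40 (add 4h to convert from UTC-4).
Lila in UTC: 08:00-11:35, 12:45-15:45 (add 4h to convert from UTC-4).
Luca in UTC: 08:45-12:55, 13:15-15:35, 15:50-16:10 (add 4h to convert from UTC-4).
Ben in UTC: 08:00-17:55 (subtract 1h to convert from UTC+1).
Clara in UTC: 08:10-15:15, 19:05-20:00 (add 5h to convert from UTC-5).
Alice in UTC: 08:55-15:50, 16:55-17:40 (add 5h to convert from UTC-5).
Dana in UTC: 08:00-16:35, 19:05-20:00 (subtract 1h to convert from UTC+1).
Omar and Ben can make the full 16:40-17:05 slot — that's 2.

2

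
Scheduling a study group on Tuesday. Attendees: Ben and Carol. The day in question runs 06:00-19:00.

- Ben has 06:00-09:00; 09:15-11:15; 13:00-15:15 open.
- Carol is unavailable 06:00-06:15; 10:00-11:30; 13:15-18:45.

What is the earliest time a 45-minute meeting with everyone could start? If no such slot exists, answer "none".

06:15

Ben free: 06:00-09:00, 09:15-11:15, 13:00-15:15.
Carol free: 06:15-10:00, 11:30-13:15, 18:45-19:00 (invert busy blocks within the working day).
Ben ∩ Carol: 06:15-09:00, 09:15-10:00, 13:00-13:15.
So the common availability across everyone is 06:15-09:00, 09:15-10:00, 13:00-13:15.
The first common window of at least 45 minutes is 06:15-09:00, so the earliest start is 06:15.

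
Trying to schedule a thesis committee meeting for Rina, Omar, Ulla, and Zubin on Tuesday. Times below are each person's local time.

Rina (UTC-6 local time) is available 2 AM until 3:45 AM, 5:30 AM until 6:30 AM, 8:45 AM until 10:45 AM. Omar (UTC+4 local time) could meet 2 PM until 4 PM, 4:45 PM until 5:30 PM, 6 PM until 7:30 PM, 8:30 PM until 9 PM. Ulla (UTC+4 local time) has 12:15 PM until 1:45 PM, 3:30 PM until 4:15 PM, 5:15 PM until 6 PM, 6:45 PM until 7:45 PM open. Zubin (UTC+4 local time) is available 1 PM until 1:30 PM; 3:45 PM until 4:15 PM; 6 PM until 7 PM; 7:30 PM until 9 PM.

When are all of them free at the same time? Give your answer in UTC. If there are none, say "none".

Rina in UTC: 08:00-09:45, 11:30-12:30, 14:45-16:45 (add 6h to convert from UTC-6).
Omar in UTC: 10:00-12:00, 12:45-13:30, 14:00-15:30, 16:30-17:00 (subtract 4h to convert from UTC+4).
Ulla in UTC: 08:15-09:45, 11:30-12:15, 13:15-14:00, 14:45-15:45 (subtract 4h to convert from UTC+4).
Zubin in UTC: 09:00-09:30, 11:45-12:15, 14:00-15:00, 15:30-17:00 (subtract 4h to convert from UTC+4).
Rina ∩ Omar: 11:30-12:00, 14:45-15:30, 16:30-16:45.
Rina ∩ Omar ∩ Ulla: 11:30-12:00, 14:45-15:30.
Rina ∩ Omar ∩ Ulla ∩ Zubin: 11:45-12:00, 14:45-15:00.

11:45-12:00, 14:45-15:00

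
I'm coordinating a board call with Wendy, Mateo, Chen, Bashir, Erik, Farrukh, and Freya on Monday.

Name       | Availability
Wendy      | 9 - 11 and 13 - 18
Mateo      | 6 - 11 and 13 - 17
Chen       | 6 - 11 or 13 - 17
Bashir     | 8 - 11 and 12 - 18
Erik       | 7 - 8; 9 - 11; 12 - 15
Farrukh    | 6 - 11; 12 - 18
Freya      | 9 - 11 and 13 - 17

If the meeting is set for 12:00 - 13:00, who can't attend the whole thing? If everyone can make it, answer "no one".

Chen, Freya, Mateo, Wendy

Wendy: not fully free for 12:00-13:00. Mateo: not fully free for 12:00-13:00. Chen: not fully free for 12:00-13:00. Bashir: free for 12:00-13:00. Erik: free for 12:00-13:00. Farrukh: free for 12:00-13:00. Freya: not fully free for 12:00-13:00.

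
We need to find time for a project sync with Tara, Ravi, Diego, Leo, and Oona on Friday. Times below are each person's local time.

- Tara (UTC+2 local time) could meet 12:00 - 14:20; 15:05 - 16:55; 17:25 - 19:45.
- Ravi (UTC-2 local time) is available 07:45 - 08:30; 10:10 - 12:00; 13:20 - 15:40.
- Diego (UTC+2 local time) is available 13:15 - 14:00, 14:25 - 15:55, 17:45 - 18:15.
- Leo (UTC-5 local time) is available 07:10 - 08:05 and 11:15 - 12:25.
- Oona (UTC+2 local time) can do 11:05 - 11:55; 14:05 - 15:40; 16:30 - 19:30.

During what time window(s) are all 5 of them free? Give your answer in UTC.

Tara in UTC: 10:00-12:20, 13:05-14:55, 15:25-17:45 (subtract 2h to convert from UTC+2).
Ravi in UTC: 09:45-10:30, 12:10-14:00, 15:20-17:40 (add 2h to convert from UTC-2).
Diego in UTC: 11:15-12:00, 12:25-13:55, 15:45-16:15 (subtract 2h to convert from UTC+2).
Leo in UTC: 12:10-13:05, 16:15-17:25 (add 5h to convert from UTC-5).
Oona in UTC: 09:05-09:55, 12:05-13:40, 14:30-17:30 (subtract 2h to convert from UTC+2).
Tara ∩ Ravi: 10:00-10:30, 12:10-12:20, 13:05-14:00, 15:25-17:40.
Tara ∩ Ravi ∩ Diego: 13:05-13:55, 15:45-16:15.
Tara ∩ Ravi ∩ Diego ∩ Leo: ∅.
Tara ∩ Ravi ∩ Diego ∩ Leo ∩ Oona: ∅.
There is no time when everyone is free.

none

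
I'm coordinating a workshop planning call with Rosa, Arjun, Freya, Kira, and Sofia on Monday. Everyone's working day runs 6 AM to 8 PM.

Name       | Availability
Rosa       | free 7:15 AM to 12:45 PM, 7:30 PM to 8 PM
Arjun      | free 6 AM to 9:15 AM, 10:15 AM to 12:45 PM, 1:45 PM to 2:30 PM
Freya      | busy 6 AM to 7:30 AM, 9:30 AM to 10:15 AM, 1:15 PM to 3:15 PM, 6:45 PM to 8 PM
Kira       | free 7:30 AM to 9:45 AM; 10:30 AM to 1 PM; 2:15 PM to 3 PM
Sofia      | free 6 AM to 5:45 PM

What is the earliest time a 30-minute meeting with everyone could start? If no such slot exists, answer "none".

Rosa free: 07:15-12:45, 19:30-20:00.
Arjun free: 06:00-09:15, 10:15-12:45, 13:45-14:30.
Freya free: 07:30-09:30, 10:15-13:15, 15:15-18:45 (invert busy blocks within the working day).
Kira free: 07:30-09:45, 10:30-13:00, 14:15-15:00.
Sofia free: 06:00-17:45.
Rosa ∩ Arjun: 07:15-09:15, 10:15-12:45.
Rosa ∩ Arjun ∩ Freya: 07:30-09:15, 10:15-12:45.
Rosa ∩ Arjun ∩ Freya ∩ Kira: 07:30-09:15, 10:30-12:45.
Rosa ∩ Arjun ∩ Freya ∩ Kira ∩ Sofia: 07:30-09:15, 10:30-12:45.
The first common window of at least 30 minutes is 07:30-09:15, so the earliest start is 07:30.

07:30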